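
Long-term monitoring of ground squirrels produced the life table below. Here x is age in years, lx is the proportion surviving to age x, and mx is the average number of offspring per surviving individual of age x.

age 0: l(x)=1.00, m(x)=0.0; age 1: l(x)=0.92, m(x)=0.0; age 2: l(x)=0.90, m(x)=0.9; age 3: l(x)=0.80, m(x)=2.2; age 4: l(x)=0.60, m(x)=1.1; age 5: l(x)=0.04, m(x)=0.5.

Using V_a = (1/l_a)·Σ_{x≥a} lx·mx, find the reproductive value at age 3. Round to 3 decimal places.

lx·mx for x ≥ 3: 1.76, 0.66, 0.02 → sum = 2.44
V_3 = 2.44 / l_3 = 2.44 / 0.8 = 3.05 → 3.050

3.050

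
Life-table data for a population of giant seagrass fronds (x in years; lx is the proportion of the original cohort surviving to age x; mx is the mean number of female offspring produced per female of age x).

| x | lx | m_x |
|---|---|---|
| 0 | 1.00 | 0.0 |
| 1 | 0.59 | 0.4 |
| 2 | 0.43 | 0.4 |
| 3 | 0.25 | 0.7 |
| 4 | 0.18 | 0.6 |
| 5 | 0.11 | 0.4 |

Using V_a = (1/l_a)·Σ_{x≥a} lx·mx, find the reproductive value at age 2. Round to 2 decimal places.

lx·mx for x ≥ 2: 0.172, 0.175, 0.108, 0.044 → sum = 0.499
V_2 = 0.499 / l_2 = 0.499 / 0.43 = 1.160465… → 1.16

1.16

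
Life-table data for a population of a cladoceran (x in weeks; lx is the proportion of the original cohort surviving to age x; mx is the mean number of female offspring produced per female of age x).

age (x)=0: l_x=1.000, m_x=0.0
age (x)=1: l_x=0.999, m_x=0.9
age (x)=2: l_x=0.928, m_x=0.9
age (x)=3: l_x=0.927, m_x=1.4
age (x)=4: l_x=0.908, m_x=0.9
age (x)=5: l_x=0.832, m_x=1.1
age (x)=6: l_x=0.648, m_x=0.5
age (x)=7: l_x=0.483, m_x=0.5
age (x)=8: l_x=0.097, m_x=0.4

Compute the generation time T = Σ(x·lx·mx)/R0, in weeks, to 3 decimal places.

lx·mx: 0, 0.8991, 0.8352, 1.2978, 0.8172, 0.9152, 0.324, 0.2415, 0.0388 → R0 = 5.3688
x·lx·mx: 0, 0.8991, 1.6704, 3.8934, 3.2688, 4.576, 1.944, 1.6905, 0.3104 → Σ = 18.2526
T = 18.2526 / 5.3688 = 3.399754… → 3.400

3.400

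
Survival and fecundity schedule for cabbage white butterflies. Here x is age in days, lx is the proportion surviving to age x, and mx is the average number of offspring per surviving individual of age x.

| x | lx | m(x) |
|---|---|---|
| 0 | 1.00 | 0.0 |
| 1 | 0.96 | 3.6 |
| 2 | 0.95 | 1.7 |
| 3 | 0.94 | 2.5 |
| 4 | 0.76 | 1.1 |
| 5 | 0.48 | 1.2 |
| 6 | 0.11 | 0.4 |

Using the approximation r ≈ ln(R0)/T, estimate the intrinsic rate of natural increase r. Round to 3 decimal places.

0.958

R0 = Σ lx·mx = 0 + 3.456 + 1.615 + 2.35 + 0.836 + 0.576 + 0.044 = 8.877
Σ x·lx·mx = 20.224; T = 20.224/8.877 = 2.27825…
r ≈ ln(R0)/T = ln(8.877)/2.27825… = 0.9584… → 0.958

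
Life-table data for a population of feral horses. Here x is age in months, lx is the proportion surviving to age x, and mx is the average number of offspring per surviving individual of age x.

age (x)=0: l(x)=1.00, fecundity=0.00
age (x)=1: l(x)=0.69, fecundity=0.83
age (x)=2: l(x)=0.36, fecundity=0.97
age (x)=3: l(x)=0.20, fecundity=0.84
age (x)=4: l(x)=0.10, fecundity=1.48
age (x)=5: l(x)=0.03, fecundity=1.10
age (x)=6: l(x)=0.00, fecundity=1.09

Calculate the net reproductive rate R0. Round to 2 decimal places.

1.27

lx·mx by age: 0, 0.5727, 0.3492, 0.168, 0.148, 0.033, 0
R0 = Σ lx·mx = 1.2709 → 1.27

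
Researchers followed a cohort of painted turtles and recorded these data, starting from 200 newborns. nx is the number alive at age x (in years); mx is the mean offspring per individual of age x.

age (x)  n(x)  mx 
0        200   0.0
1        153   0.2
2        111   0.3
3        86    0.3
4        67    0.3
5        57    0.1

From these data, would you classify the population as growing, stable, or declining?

lx = nx/n0 = nx/200: 1, 0.765, 0.555, 0.43, 0.335, 0.285
R0 = Σ lx·mx = 0 + 0.153 + 0.1665 + 0.129 + 0.1005 + 0.0285 = 0.5775
R0 < 1, so the population is declining.

declining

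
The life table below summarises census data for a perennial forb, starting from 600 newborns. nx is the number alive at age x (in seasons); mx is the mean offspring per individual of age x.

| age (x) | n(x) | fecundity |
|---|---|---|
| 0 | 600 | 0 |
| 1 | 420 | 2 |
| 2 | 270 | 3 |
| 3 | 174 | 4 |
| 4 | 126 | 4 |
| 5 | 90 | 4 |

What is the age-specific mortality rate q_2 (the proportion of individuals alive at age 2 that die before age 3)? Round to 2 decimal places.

lx = nx/n0 = nx/600: 1, 0.7, 0.45, 0.29, 0.21, 0.15
q_2 = (l_2 − l_3) / l_2 = (0.45 − 0.29) / 0.45
     = 0.16 / 0.45 = 0.355556… → 0.36

0.36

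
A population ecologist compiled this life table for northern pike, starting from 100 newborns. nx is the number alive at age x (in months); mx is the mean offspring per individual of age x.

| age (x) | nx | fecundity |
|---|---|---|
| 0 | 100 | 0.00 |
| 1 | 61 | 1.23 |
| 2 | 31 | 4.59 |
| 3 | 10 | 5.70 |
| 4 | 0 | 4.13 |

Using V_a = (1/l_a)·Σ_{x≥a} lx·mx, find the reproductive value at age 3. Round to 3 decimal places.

lx = nx/n0 = nx/100: 1, 0.61, 0.31, 0.1, 0
lx·mx for x ≥ 3: 0.57, 0 → sum = 0.57
V_3 = 0.57 / l_3 = 0.57 / 0.1 = 5.7 → 5.700

5.700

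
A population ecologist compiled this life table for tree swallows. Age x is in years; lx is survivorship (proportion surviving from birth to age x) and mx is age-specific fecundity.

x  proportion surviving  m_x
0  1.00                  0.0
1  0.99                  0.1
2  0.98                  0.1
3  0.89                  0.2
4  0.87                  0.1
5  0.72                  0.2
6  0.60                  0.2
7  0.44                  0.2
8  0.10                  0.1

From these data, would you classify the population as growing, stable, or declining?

R0 = Σ lx·mx = 0 + 0.099 + 0.098 + 0.178 + 0.087 + 0.144 + 0.12 + 0.088 + 0.01 = 0.824
R0 < 1, so the population is declining.

declining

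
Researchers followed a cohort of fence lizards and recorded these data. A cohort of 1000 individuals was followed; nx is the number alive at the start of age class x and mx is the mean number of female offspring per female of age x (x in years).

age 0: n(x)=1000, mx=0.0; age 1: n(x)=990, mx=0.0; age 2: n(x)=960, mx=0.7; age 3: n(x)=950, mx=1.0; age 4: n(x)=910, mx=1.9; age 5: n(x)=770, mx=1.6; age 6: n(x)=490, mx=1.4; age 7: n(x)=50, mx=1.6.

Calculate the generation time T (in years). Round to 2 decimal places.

4.10

lx = nx/n0 = nx/1000: 1, 0.99, 0.96, 0.95, 0.91, 0.77, 0.49, 0.05
lx·mx: 0, 0, 0.672, 0.95, 1.729, 1.232, 0.686, 0.08 → R0 = 5.349
x·lx·mx: 0, 0, 1.344, 2.85, 6.916, 6.16, 4.116, 0.56 → Σ = 21.946
T = 21.946 / 5.349 = 4.102823… → 4.10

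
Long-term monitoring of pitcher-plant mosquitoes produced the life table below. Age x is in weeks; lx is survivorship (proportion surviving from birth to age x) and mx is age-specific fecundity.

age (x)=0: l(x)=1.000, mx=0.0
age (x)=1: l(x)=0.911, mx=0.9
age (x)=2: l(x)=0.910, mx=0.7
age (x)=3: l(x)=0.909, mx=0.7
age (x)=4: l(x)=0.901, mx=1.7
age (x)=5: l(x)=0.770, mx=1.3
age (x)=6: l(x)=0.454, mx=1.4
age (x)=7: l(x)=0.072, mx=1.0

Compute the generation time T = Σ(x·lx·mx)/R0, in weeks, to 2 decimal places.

3.65

lx·mx: 0, 0.8199, 0.637, 0.6363, 1.5317, 1.001, 0.6356, 0.072 → R0 = 5.3335
x·lx·mx: 0, 0.8199, 1.274, 1.9089, 6.1268, 5.005, 3.8136, 0.504 → Σ = 19.4522
T = 19.4522 / 5.3335 = 3.647174… → 3.65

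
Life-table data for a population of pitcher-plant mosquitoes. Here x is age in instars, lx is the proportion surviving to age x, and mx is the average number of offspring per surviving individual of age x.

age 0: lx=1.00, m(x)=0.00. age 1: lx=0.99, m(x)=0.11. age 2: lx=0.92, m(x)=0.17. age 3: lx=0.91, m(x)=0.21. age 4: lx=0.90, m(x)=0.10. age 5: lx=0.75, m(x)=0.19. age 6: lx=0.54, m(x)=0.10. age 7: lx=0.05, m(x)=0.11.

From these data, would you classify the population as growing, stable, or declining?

declining

R0 = Σ lx·mx = 0 + 0.1089 + 0.1564 + 0.1911 + 0.09 + 0.1425 + 0.054 + 0.0055 = 0.7484
R0 < 1, so the population is declining.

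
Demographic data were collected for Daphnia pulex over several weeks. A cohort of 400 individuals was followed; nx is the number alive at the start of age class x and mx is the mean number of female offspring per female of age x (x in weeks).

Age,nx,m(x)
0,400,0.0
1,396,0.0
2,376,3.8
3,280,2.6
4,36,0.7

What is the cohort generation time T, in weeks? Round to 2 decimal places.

2.36

lx = nx/n0 = nx/400: 1, 0.99, 0.94, 0.7, 0.09
lx·mx: 0, 0, 3.572, 1.82, 0.063 → R0 = 5.455
x·lx·mx: 0, 0, 7.144, 5.46, 0.252 → Σ = 12.856
T = 12.856 / 5.455 = 2.356737… → 2.36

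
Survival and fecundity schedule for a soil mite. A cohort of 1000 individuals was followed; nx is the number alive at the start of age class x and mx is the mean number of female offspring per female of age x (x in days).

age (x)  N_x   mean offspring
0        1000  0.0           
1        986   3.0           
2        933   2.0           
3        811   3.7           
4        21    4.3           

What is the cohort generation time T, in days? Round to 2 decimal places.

2.03

lx = nx/n0 = nx/1000: 1, 0.986, 0.933, 0.811, 0.021
lx·mx: 0, 2.958, 1.866, 3.0007, 0.0903 → R0 = 7.915
x·lx·mx: 0, 2.958, 3.732, 9.0021, 0.3612 → Σ = 16.0533
T = 16.0533 / 7.915 = 2.028212… → 2.03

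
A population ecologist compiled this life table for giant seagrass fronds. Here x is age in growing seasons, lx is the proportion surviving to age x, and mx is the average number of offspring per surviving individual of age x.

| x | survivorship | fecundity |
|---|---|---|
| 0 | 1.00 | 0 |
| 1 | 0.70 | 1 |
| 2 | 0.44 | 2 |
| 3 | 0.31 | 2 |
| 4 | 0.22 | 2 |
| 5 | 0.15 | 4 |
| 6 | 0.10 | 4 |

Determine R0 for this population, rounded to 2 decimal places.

3.64

lx·mx by age: 0, 0.7, 0.88, 0.62, 0.44, 0.6, 0.4
R0 = Σ lx·mx = 3.64 → 3.64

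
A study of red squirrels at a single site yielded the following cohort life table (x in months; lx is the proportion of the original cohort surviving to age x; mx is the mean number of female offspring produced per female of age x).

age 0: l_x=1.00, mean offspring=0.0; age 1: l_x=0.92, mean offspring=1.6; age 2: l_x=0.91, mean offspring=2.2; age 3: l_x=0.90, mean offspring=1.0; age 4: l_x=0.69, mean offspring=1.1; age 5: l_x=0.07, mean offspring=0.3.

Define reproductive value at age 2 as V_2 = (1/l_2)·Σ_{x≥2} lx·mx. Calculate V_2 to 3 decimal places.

lx·mx for x ≥ 2: 2.002, 0.9, 0.759, 0.021 → sum = 3.682
V_2 = 3.682 / l_2 = 3.682 / 0.91 = 4.046154… → 4.046

4.046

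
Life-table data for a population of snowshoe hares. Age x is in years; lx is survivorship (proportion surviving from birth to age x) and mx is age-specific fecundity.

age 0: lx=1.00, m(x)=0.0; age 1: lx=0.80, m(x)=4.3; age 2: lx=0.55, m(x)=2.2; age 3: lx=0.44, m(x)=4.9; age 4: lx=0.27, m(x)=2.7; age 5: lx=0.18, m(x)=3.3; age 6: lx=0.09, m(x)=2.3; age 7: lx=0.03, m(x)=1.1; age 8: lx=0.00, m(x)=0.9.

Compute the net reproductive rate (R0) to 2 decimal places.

8.37

lx·mx by age: 0, 3.44, 1.21, 2.156, 0.729, 0.594, 0.207, 0.033, 0
R0 = Σ lx·mx = 8.369 → 8.37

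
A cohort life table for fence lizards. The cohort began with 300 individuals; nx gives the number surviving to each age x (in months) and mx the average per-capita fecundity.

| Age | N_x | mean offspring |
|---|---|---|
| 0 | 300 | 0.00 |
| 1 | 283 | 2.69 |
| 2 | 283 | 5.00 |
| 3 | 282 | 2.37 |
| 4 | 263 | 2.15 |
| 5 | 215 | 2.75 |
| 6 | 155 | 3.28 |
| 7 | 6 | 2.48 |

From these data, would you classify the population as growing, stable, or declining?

growing

lx = nx/n0 = nx/300: 1, 0.94333…, 0.94333…, 0.94, 0.87667…, 0.71667…, 0.51667…, 0.02
R0 = Σ lx·mx = 0 + 2.537567… + 4.716667… + 2.2278 + 1.884833… + 1.970833… + 1.694667… + 0.0496 = 15.081967…
R0 > 1, so the population is growing.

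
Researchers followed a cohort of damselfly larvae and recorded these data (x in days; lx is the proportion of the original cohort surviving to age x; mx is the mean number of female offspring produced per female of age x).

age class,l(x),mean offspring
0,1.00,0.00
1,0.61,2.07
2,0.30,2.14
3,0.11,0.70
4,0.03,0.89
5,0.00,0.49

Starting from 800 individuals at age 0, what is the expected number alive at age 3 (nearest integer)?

88

Expected survivors = N0 · l_3 = 800 × 0.11 = 88 → 88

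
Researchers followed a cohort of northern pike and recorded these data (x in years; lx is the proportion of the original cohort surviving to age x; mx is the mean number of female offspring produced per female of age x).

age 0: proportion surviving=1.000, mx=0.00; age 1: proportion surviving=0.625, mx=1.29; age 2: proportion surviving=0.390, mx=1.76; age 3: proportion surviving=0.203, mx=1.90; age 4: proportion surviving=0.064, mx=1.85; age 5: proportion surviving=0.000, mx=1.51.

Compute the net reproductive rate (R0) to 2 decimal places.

2.00

lx·mx by age: 0, 0.80625, 0.6864, 0.3857, 0.1184, 0
R0 = Σ lx·mx = 1.99675 → 2.00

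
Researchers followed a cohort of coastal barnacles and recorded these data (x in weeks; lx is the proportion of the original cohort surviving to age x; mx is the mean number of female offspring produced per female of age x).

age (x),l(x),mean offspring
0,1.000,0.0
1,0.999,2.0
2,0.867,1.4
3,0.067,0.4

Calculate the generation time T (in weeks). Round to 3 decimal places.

lx·mx: 0, 1.998, 1.2138, 0.0268 → R0 = 3.2386
x·lx·mx: 0, 1.998, 2.4276, 0.0804 → Σ = 4.506
T = 4.506 / 3.2386 = 1.391342… → 1.391

1.391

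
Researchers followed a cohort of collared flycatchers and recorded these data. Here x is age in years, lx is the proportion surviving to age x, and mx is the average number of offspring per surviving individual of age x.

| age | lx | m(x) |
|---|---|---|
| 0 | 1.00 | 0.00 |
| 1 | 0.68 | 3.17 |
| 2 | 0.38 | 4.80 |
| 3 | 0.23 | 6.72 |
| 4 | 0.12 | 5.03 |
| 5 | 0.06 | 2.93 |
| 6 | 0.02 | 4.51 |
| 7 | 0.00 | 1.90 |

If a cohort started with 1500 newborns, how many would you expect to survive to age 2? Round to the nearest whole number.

570

Expected survivors = N0 · l_2 = 1500 × 0.38 = 570 → 570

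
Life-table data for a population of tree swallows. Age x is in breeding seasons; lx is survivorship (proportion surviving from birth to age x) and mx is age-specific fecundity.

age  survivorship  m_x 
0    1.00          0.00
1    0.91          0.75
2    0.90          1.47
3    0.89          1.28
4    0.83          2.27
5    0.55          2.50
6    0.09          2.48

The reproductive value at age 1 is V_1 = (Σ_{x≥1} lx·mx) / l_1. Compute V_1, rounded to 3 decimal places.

7.282

lx·mx for x ≥ 1: 0.6825, 1.323, 1.1392, 1.8841, 1.375, 0.2232 → sum = 6.627
V_1 = 6.627 / l_1 = 6.627 / 0.91 = 7.282418… → 7.282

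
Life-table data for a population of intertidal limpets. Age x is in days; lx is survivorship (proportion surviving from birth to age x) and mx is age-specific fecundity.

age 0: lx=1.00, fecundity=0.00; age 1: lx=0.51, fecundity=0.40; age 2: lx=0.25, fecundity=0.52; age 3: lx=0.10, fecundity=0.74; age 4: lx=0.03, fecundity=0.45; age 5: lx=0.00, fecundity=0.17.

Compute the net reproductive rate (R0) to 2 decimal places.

lx·mx by age: 0, 0.204, 0.13, 0.074, 0.0135, 0
R0 = Σ lx·mx = 0.4215 → 0.42

0.42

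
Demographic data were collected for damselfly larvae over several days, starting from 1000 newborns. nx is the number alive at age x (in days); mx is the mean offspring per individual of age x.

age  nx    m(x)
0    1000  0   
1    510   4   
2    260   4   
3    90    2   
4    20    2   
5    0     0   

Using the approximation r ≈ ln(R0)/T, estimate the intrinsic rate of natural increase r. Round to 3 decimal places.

lx = nx/n0 = nx/1000: 1, 0.51, 0.26, 0.09, 0.02, 0
R0 = Σ lx·mx = 0 + 2.04 + 1.04 + 0.18 + 0.04 + 0 = 3.3
Σ x·lx·mx = 4.82; T = 4.82/3.3 = 1.46061…
r ≈ ln(R0)/T = ln(3.3)/1.46061… = 0.81742… → 0.817

0.817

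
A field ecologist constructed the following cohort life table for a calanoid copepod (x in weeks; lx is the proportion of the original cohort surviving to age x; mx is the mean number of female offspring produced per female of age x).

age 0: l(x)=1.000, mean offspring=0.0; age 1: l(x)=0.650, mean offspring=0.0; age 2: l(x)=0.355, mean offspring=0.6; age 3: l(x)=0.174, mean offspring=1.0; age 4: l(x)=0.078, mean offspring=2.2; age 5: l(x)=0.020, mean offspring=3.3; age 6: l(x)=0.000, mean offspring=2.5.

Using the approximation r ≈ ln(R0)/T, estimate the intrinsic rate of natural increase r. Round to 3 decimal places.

R0 = Σ lx·mx = 0 + 0 + 0.213 + 0.174 + 0.1716 + 0.066 + 0 = 0.6246
Σ x·lx·mx = 1.9644; T = 1.9644/0.6246 = 3.14505…
r ≈ ln(R0)/T = ln(0.6246)/3.14505… = -0.14965… → -0.150

-0.150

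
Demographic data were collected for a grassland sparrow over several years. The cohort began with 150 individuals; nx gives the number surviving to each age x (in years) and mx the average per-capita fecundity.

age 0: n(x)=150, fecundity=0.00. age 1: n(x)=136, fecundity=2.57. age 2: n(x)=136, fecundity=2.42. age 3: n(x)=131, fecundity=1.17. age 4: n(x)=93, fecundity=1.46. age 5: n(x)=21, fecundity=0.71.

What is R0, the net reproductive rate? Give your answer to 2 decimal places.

lx = nx/n0 = nx/150: 1, 0.90667…, 0.90667…, 0.87333…, 0.62, 0.14
lx·mx by age: 0, 2.330133…, 2.194133…, 1.0218…, 0.9052, 0.0994
R0 = Σ lx·mx = 6.550667… → 6.55

6.55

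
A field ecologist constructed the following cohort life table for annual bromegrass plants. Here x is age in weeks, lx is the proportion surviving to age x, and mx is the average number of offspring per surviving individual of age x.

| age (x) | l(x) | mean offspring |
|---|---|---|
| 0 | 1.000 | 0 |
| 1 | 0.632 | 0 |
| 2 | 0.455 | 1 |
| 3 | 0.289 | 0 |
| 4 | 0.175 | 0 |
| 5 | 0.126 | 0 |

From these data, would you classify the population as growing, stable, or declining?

declining

R0 = Σ lx·mx = 0 + 0 + 0.455 + 0 + 0 + 0 = 0.455
R0 < 1, so the population is declining.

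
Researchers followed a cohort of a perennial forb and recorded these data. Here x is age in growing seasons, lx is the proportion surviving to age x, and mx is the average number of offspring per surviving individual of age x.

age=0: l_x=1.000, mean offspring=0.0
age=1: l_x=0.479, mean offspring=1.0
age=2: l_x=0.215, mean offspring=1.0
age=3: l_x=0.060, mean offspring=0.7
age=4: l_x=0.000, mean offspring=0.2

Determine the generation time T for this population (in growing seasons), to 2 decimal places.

1.41

lx·mx: 0, 0.479, 0.215, 0.042, 0 → R0 = 0.736
x·lx·mx: 0, 0.479, 0.43, 0.126, 0 → Σ = 1.035
T = 1.035 / 0.736 = 1.40625 → 1.41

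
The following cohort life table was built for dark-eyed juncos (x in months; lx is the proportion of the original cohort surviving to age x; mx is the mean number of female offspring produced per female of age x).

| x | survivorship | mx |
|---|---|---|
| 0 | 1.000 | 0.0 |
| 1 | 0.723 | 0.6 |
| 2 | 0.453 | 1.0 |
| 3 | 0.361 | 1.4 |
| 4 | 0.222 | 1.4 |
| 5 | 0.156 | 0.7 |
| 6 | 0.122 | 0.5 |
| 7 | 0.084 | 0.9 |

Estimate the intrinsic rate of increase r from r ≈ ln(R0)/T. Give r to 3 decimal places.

0.235

R0 = Σ lx·mx = 0 + 0.4338 + 0.453 + 0.5054 + 0.3108 + 0.1092 + 0.061 + 0.0756 = 1.9488
Σ x·lx·mx = 5.5404; T = 5.5404/1.9488 = 2.84298…
r ≈ ln(R0)/T = ln(1.9488)/2.84298… = 0.23469… → 0.235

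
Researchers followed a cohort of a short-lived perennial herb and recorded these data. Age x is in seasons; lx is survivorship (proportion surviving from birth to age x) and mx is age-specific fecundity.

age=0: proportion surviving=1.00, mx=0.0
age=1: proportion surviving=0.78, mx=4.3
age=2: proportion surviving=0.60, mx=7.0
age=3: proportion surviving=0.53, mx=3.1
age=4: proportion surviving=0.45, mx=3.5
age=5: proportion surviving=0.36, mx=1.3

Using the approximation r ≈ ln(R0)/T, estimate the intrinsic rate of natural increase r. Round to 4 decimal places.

1.0739

R0 = Σ lx·mx = 0 + 3.354 + 4.2 + 1.643 + 1.575 + 0.468 = 11.24
Σ x·lx·mx = 25.323; T = 25.323/11.24 = 2.25294…
r ≈ ln(R0)/T = ln(11.24)/2.25294… = 1.073923… → 1.0739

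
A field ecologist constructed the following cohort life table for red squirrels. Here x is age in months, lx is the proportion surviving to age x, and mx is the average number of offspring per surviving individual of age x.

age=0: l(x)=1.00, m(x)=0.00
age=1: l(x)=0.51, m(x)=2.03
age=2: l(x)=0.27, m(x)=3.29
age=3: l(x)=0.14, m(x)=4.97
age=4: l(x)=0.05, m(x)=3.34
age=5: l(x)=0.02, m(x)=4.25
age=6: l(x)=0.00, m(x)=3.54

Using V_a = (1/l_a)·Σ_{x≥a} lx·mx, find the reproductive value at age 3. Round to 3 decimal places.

6.770

lx·mx for x ≥ 3: 0.6958, 0.167, 0.085, 0 → sum = 0.9478
V_3 = 0.9478 / l_3 = 0.9478 / 0.14 = 6.77 → 6.770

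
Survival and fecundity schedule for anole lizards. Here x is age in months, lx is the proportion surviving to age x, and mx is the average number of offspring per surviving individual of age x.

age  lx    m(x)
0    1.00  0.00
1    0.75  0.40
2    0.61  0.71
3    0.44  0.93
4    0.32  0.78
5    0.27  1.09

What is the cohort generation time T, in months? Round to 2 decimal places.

2.88

lx·mx: 0, 0.3, 0.4331, 0.4092, 0.2496, 0.2943 → R0 = 1.6862
x·lx·mx: 0, 0.3, 0.8662, 1.2276, 0.9984, 1.4715 → Σ = 4.8637
T = 4.8637 / 1.6862 = 2.884415… → 2.88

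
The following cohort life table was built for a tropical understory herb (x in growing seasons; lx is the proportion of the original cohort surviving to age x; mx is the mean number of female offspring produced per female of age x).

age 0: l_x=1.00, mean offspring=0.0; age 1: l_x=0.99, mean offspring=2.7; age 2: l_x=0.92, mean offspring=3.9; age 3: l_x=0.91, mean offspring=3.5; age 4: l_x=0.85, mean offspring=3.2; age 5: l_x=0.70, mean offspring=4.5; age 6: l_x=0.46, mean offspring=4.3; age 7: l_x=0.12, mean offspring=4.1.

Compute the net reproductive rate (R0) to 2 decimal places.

17.79

lx·mx by age: 0, 2.673, 3.588, 3.185, 2.72, 3.15, 1.978, 0.492
R0 = Σ lx·mx = 17.786 → 17.79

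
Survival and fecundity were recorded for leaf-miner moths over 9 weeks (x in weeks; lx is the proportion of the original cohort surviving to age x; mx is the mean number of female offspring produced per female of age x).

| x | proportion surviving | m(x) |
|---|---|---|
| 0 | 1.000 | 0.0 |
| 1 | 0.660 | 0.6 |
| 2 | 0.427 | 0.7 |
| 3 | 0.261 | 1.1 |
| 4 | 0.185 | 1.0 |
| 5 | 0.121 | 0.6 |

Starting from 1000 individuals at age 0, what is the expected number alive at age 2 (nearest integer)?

427

Expected survivors = N0 · l_2 = 1000 × 0.427 = 427 → 427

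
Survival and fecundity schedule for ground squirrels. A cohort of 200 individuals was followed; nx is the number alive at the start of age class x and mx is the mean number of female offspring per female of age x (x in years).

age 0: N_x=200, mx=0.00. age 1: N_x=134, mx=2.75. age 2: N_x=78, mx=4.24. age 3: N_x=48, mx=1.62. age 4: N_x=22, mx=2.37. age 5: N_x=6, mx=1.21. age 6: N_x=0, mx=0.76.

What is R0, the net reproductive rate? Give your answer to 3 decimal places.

lx = nx/n0 = nx/200: 1, 0.67, 0.39, 0.24, 0.11, 0.03, 0
lx·mx by age: 0, 1.8425, 1.6536, 0.3888, 0.2607, 0.0363, 0
R0 = Σ lx·mx = 4.1819 → 4.182

4.182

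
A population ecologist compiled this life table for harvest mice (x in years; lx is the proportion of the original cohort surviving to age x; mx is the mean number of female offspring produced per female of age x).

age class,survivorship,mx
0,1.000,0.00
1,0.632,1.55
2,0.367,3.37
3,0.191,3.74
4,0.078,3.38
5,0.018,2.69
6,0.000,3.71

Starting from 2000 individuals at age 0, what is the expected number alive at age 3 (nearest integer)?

382

Expected survivors = N0 · l_3 = 2000 × 0.191 = 382 → 382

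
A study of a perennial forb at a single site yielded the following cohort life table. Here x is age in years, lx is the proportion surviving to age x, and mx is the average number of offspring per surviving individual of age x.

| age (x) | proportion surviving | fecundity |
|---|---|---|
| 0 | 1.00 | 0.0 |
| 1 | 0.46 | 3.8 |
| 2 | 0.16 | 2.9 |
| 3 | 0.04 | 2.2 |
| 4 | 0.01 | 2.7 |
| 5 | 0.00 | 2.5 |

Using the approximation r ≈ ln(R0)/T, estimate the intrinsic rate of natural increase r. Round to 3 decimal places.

0.645

R0 = Σ lx·mx = 0 + 1.748 + 0.464 + 0.088 + 0.027 + 0 = 2.327
Σ x·lx·mx = 3.048; T = 3.048/2.327 = 1.30984…
r ≈ ln(R0)/T = ln(2.327)/1.30984… = 0.6448… → 0.645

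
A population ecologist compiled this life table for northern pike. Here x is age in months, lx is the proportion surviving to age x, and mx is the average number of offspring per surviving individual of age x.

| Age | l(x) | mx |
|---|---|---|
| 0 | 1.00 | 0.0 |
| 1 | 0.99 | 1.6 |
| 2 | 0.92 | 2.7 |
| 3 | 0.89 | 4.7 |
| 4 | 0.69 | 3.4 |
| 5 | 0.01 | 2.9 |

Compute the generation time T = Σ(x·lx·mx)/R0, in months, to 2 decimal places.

2.69

lx·mx: 0, 1.584, 2.484, 4.183, 2.346, 0.029 → R0 = 10.626
x·lx·mx: 0, 1.584, 4.968, 12.549, 9.384, 0.145 → Σ = 28.63
T = 28.63 / 10.626 = 2.694335… → 2.69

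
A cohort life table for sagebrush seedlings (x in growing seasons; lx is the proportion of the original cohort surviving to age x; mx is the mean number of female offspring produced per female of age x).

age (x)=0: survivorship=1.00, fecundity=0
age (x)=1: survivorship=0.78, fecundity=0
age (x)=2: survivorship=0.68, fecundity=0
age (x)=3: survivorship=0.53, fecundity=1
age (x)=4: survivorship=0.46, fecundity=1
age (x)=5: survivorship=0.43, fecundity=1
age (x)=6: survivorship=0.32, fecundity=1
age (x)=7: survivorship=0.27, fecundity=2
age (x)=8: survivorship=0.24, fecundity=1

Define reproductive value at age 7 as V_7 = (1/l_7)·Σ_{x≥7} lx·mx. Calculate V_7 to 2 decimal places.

2.89

lx·mx for x ≥ 7: 0.54, 0.24 → sum = 0.78
V_7 = 0.78 / l_7 = 0.78 / 0.27 = 2.888889… → 2.89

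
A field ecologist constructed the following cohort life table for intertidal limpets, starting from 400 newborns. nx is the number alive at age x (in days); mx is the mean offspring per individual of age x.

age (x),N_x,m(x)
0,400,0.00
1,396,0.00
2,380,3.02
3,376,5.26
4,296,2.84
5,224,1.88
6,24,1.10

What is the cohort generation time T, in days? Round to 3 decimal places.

3.139

lx = nx/n0 = nx/400: 1, 0.99, 0.95, 0.94, 0.74, 0.56, 0.06
lx·mx: 0, 0, 2.869, 4.9444, 2.1016, 1.0528, 0.066 → R0 = 11.0338
x·lx·mx: 0, 0, 5.738, 14.8332, 8.4064, 5.264, 0.396 → Σ = 34.6376
T = 34.6376 / 11.0338 = 3.139227… → 3.139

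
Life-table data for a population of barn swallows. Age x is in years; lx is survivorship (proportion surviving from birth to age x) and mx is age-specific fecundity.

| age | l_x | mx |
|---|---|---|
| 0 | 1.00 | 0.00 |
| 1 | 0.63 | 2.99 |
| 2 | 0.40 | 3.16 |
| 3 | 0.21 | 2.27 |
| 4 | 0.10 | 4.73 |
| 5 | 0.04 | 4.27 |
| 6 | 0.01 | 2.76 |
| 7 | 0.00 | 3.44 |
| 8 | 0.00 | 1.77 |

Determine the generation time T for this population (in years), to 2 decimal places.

lx·mx: 0, 1.8837, 1.264, 0.4767, 0.473, 0.1708, 0.0276, 0, 0 → R0 = 4.2958
x·lx·mx: 0, 1.8837, 2.528, 1.4301, 1.892, 0.854, 0.1656, 0, 0 → Σ = 8.7534
T = 8.7534 / 4.2958 = 2.037665… → 2.04

2.04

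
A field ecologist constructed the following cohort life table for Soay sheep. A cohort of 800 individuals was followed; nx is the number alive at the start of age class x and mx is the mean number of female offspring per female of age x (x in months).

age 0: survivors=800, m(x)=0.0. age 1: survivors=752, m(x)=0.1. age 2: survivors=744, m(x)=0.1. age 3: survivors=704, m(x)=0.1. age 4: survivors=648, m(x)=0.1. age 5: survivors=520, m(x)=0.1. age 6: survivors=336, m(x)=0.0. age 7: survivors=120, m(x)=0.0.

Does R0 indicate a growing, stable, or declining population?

lx = nx/n0 = nx/800: 1, 0.94, 0.93, 0.88, 0.81, 0.65, 0.42, 0.15
R0 = Σ lx·mx = 0 + 0.094 + 0.093 + 0.088 + 0.081 + 0.065 + 0 + 0 = 0.421
R0 < 1, so the population is declining.

declining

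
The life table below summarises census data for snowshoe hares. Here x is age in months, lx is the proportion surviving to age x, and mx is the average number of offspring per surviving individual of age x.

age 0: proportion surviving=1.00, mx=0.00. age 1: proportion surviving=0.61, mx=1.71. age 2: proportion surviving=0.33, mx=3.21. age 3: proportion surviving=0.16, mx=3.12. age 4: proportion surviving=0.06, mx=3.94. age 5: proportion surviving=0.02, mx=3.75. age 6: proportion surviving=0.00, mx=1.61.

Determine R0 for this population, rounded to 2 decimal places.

lx·mx by age: 0, 1.0431, 1.0593, 0.4992, 0.2364, 0.075, 0
R0 = Σ lx·mx = 2.913 → 2.91

2.91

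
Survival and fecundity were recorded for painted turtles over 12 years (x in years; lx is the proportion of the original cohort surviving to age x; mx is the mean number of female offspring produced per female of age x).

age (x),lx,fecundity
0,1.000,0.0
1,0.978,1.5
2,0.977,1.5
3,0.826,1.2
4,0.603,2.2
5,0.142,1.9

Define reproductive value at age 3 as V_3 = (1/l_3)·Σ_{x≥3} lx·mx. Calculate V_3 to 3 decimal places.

lx·mx for x ≥ 3: 0.9912, 1.3266, 0.2698 → sum = 2.5876
V_3 = 2.5876 / l_3 = 2.5876 / 0.826 = 3.132688… → 3.133

3.133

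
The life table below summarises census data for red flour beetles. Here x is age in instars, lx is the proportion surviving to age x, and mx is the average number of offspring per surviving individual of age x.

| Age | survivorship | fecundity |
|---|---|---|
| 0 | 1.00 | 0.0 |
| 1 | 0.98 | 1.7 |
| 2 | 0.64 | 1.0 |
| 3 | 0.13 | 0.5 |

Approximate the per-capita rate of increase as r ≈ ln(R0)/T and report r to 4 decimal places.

0.6517

R0 = Σ lx·mx = 0 + 1.666 + 0.64 + 0.065 = 2.371
Σ x·lx·mx = 3.141; T = 3.141/2.371 = 1.32476…
r ≈ ln(R0)/T = ln(2.371)/1.32476… = 0.651675… → 0.6517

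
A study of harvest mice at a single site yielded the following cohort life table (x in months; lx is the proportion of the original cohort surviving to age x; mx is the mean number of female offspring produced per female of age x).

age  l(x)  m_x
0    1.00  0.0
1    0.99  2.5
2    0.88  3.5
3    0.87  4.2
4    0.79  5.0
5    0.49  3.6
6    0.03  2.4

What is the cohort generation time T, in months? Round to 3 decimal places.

2.978

lx·mx: 0, 2.475, 3.08, 3.654, 3.95, 1.764, 0.072 → R0 = 14.995
x·lx·mx: 0, 2.475, 6.16, 10.962, 15.8, 8.82, 0.432 → Σ = 44.649
T = 44.649 / 14.995 = 2.977593… → 2.978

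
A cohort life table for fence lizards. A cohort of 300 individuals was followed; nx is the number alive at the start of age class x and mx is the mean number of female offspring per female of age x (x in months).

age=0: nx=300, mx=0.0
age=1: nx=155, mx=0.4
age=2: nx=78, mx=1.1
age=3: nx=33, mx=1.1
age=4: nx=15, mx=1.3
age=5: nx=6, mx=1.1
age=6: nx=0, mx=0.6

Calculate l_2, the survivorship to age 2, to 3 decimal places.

l_2 = n_2/n_0 = 78/300 = 0.26 → 0.260

0.260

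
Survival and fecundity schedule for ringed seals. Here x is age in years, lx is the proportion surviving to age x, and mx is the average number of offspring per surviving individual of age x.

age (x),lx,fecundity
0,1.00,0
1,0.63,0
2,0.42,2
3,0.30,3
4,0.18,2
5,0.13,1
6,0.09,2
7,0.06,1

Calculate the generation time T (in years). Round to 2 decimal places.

3.23

lx·mx: 0, 0, 0.84, 0.9, 0.36, 0.13, 0.18, 0.06 → R0 = 2.47
x·lx·mx: 0, 0, 1.68, 2.7, 1.44, 0.65, 1.08, 0.42 → Σ = 7.97
T = 7.97 / 2.47 = 3.226721… → 3.23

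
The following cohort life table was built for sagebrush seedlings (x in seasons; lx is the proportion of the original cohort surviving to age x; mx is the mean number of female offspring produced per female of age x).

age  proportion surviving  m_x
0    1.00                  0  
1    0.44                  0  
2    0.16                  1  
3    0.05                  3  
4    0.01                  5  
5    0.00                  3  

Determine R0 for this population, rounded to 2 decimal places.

lx·mx by age: 0, 0, 0.16, 0.15, 0.05, 0
R0 = Σ lx·mx = 0.36 → 0.36

0.36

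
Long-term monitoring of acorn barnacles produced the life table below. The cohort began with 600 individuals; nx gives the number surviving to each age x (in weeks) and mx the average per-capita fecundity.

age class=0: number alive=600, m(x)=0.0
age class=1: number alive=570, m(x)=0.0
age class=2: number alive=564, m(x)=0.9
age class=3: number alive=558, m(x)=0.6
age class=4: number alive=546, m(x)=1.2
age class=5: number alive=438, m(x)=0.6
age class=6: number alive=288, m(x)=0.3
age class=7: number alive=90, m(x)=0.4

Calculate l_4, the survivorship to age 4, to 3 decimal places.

l_4 = n_4/n_0 = 546/600 = 0.91 → 0.910

0.910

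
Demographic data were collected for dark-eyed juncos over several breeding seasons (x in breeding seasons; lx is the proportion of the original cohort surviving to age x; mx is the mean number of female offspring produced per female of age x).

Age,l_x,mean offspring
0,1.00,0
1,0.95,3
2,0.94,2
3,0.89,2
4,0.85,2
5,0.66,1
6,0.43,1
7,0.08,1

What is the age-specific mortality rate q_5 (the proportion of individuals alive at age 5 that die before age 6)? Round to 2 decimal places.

q_5 = (l_5 − l_6) / l_5 = (0.66 − 0.43) / 0.66
     = 0.23 / 0.66 = 0.348485… → 0.35

0.35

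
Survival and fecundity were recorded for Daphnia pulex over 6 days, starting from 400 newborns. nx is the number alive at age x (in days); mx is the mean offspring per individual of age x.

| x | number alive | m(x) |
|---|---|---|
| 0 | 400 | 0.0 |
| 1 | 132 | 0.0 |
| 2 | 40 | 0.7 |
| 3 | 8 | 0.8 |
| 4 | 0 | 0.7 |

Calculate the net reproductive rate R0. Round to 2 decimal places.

0.09

lx = nx/n0 = nx/400: 1, 0.33, 0.1, 0.02, 0
lx·mx by age: 0, 0, 0.07, 0.016, 0
R0 = Σ lx·mx = 0.086 → 0.09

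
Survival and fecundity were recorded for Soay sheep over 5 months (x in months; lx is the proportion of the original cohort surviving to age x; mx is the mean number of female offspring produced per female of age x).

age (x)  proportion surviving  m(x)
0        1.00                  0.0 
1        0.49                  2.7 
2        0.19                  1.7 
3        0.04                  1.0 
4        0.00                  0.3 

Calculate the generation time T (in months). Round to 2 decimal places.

lx·mx: 0, 1.323, 0.323, 0.04, 0 → R0 = 1.686
x·lx·mx: 0, 1.323, 0.646, 0.12, 0 → Σ = 2.089
T = 2.089 / 1.686 = 1.239027… → 1.24

1.24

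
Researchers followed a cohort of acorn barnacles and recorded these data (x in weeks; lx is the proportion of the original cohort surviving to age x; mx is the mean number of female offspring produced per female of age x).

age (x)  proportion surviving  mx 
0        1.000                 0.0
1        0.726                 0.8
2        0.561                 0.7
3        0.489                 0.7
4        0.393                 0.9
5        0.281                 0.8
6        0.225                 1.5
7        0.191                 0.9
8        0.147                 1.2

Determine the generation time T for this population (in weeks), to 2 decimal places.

lx·mx: 0, 0.5808, 0.3927, 0.3423, 0.3537, 0.2248, 0.3375, 0.1719, 0.1764 → R0 = 2.5801
x·lx·mx: 0, 0.5808, 0.7854, 1.0269, 1.4148, 1.124, 2.025, 1.2033, 1.4112 → Σ = 9.5714
T = 9.5714 / 2.5801 = 3.709701… → 3.71

3.71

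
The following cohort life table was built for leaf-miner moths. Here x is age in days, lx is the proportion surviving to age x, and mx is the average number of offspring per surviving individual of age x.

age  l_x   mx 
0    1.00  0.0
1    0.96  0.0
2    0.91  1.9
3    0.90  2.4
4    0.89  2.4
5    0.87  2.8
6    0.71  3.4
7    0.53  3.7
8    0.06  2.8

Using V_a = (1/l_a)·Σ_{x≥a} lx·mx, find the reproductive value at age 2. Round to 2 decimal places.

lx·mx for x ≥ 2: 1.729, 2.16, 2.136, 2.436, 2.414, 1.961, 0.168 → sum = 13.004
V_2 = 13.004 / l_2 = 13.004 / 0.91 = 14.29011… → 14.29

14.29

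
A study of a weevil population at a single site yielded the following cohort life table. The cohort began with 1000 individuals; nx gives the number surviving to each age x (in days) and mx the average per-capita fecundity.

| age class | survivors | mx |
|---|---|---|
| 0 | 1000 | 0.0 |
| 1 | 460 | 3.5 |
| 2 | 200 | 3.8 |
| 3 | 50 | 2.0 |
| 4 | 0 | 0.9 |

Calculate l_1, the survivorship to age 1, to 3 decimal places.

l_1 = n_1/n_0 = 460/1000 = 0.46 → 0.460

0.460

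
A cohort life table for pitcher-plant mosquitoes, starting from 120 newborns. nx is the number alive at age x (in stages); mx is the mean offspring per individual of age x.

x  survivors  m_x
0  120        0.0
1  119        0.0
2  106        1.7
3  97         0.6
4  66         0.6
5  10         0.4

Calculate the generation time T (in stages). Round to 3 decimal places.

2.530

lx = nx/n0 = nx/120: 1, 0.99167…, 0.88333…, 0.80833…, 0.55, 0.08333…
lx·mx: 0, 0, 1.501667…, 0.485…, 0.33, 0.033333… → R0 = 2.35…
x·lx·mx: 0, 0, 3.003333…, 1.455…, 1.32, 0.166667… → Σ = 5.945…
T = 5.945… / 2.35… = 2.529787… → 2.530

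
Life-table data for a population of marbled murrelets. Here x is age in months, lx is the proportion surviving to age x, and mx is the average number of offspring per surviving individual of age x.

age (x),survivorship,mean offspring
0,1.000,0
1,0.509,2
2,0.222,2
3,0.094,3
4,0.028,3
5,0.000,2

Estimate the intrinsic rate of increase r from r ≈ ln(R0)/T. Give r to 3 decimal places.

0.357

R0 = Σ lx·mx = 0 + 1.018 + 0.444 + 0.282 + 0.084 + 0 = 1.828
Σ x·lx·mx = 3.088; T = 3.088/1.828 = 1.68928…
r ≈ ln(R0)/T = ln(1.828)/1.68928… = 0.35709… → 0.357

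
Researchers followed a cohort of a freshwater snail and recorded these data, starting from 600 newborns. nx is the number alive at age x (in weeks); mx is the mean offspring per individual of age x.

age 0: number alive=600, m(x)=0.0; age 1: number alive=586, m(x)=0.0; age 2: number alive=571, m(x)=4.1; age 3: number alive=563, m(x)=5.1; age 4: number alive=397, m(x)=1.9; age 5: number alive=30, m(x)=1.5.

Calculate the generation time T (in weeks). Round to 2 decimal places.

2.75

lx = nx/n0 = nx/600: 1, 0.97667…, 0.95167…, 0.93833…, 0.66167…, 0.05
lx·mx: 0, 0, 3.901833…, 4.7855…, 1.257167…, 0.075 → R0 = 10.0195…
x·lx·mx: 0, 0, 7.803667…, 14.3565…, 5.028667…, 0.375 → Σ = 27.563833…
T = 27.563833… / 10.0195… = 2.751019… → 2.75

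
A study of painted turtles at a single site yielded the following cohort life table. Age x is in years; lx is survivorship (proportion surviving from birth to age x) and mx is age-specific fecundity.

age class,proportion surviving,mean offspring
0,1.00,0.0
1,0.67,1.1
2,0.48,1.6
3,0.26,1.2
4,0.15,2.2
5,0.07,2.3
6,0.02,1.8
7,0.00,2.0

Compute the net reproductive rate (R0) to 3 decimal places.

lx·mx by age: 0, 0.737, 0.768, 0.312, 0.33, 0.161, 0.036, 0
R0 = Σ lx·mx = 2.344 → 2.344

2.344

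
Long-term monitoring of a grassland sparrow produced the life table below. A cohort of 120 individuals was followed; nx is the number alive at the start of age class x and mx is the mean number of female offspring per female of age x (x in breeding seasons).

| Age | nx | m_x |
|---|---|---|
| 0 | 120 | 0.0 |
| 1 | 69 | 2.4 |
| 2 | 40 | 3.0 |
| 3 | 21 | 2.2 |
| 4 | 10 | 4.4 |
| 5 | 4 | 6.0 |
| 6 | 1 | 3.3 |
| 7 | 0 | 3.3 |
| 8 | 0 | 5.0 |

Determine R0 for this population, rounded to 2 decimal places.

3.36

lx = nx/n0 = nx/120: 1, 0.575, 0.33333…, 0.175, 0.08333…, 0.03333…, 0.00833…, 0, 0
lx·mx by age: 0, 1.38, 1…, 0.385, 0.366667…, 0.2…, 0.0275…, 0, 0
R0 = Σ lx·mx = 3.359167… → 3.36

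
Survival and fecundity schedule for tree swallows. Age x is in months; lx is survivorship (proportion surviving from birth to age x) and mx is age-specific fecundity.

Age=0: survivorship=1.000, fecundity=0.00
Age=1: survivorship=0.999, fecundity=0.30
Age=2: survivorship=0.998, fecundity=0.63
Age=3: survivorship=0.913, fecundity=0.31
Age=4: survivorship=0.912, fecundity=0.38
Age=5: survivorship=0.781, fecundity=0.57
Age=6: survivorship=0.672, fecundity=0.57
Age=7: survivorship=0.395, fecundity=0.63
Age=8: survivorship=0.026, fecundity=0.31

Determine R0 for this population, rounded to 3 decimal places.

2.643

lx·mx by age: 0, 0.2997, 0.62874, 0.28303, 0.34656, 0.44517, 0.38304, 0.24885, 0.00806
R0 = Σ lx·mx = 2.64315 → 2.643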